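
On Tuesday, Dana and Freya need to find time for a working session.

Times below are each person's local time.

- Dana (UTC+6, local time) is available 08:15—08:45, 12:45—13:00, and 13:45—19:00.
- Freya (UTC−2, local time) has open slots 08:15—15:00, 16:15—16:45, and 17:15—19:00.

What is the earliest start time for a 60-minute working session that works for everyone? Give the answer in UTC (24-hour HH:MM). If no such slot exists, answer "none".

Dana → UTC: 02:15–02:45, 06:45–07:00, 07:45–13:00.
Freya → UTC: 10:15–17:00, 18:15–18:45, 19:15–21:00.
Dana ∩ Freya: 10:15–13:00.
Windows ≥ 60 min: 10:15–13:00.
Earliest such window starts at 10:15.

10:15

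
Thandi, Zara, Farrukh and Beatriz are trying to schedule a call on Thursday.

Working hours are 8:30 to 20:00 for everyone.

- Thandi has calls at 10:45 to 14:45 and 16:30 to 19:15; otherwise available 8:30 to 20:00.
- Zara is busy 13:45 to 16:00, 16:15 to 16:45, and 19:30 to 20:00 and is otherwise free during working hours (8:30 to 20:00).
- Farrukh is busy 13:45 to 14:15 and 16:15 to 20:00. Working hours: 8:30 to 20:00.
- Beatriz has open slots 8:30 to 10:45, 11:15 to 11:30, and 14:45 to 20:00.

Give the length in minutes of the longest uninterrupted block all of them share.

Thandi free within 08:30–20:00: 08:30–10:45, 14:45–16:30, 19:15–20:00.
Zara free within 08:30–20:00: 08:30–13:45, 16:00–16:15, 16:45–19:30.
Farrukh free within 08:30–20:00: 08:30–13:45, 14:15–16:15.
Thandi ∩ Zara: 08:30–10:45, 16:00–16:15, 19:15–19:30.
Thandi ∩ Zara ∩ Farrukh: 08:30–10:45, 16:00–16:15.
Thandi ∩ Zara ∩ Farrukh ∩ Beatriz: 08:30–10:45, 16:00–16:15.
Common window lengths: 135, 15 min; longest is 135.

135 minutes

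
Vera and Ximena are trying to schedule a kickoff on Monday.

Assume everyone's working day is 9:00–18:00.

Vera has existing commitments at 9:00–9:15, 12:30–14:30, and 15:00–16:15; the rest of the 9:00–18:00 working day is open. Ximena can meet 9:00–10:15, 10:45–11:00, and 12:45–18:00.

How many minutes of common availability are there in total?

Vera free within 09:00–18:00: 09:15–12:30, 14:30–15:00, 16:15–18:00.
Vera ∩ Ximena: 09:15–10:15, 10:45–11:00, 14:30–15:00, 16:15–18:00.
Total common minutes: 60 + 15 + 30 + 105 = 210.

210 minutes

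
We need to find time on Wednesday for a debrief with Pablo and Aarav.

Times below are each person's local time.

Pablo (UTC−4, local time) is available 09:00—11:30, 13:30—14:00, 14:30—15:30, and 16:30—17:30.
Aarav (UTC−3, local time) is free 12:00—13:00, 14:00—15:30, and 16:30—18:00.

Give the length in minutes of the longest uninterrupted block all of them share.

30 minutes

Pablo → UTC: 13:00–15:30, 17:30–18:00, 18:30–19:30, 20:30–21:30.
Aarav → UTC: 15:00–16:00, 17:00–18:30, 19:30–21:00.
Pablo ∩ Aarav: 15:00–15:30, 17:30–18:00, 20:30–21:00.
Common window lengths: 30, 30, 30 min; longest is 30.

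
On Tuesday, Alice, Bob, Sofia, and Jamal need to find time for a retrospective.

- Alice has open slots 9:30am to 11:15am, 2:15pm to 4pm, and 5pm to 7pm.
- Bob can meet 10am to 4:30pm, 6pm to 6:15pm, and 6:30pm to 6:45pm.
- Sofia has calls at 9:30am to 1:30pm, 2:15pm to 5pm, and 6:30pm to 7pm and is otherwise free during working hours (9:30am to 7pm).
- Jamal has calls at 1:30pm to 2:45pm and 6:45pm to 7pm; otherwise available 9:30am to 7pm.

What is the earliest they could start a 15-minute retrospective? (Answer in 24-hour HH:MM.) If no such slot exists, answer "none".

Sofia free within 09:30–19:00: 13:30–14:15, 17:00–18:30.
Jamal free within 09:30–19:00: 09:30–13:30, 14:45–18:45.
Alice ∩ Bob: 10:00–11:15, 14:15–16:00, 18:00–18:15, 18:30–18:45.
Alice ∩ Bob ∩ Sofia: 18:00–18:15.
Alice ∩ Bob ∩ Sofia ∩ Jamal: 18:00–18:15.
Windows ≥ 15 min: 18:00–18:15.
Earliest such window starts at 18:00.

18:00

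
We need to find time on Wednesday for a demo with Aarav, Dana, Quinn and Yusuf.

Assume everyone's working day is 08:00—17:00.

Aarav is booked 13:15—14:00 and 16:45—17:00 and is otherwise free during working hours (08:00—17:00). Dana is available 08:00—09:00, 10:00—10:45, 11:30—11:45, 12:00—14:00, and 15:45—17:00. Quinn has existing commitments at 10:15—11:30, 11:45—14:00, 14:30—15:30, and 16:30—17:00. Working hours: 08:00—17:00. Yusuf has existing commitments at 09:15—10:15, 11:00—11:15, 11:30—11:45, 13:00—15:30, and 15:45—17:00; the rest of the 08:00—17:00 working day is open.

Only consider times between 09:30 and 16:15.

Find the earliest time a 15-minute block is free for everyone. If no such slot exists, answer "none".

none

Aarav free within 08:00–17:00: 08:00–13:15, 14:00–16:45.
Quinn free within 08:00–17:00: 08:00–10:15, 11:30–11:45, 14:00–14:30, 15:30–16:30.
Yusuf free within 08:00–17:00: 08:00–09:15, 10:15–11:00, 11:15–11:30, 11:45–13:00, 15:30–15:45.
Aarav ∩ Dana: 08:00–09:00, 10:00–10:45, 11:30–11:45, 12:00–13:15, 15:45–16:45.
Aarav ∩ Dana ∩ Quinn: 08:00–09:00, 10:00–10:15, 11:30–11:45, 15:45–16:30.
Aarav ∩ Dana ∩ Quinn ∩ Yusuf: 08:00–09:00.
Restricted to 09:30–16:15: (none).
Windows ≥ 15 min: (none).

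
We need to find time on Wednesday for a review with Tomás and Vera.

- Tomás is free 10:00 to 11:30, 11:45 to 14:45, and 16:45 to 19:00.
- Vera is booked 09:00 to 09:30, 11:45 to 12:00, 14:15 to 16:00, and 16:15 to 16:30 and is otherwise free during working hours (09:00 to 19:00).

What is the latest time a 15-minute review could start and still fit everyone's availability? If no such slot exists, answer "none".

18:45

Vera free within 09:00–19:00: 09:30–11:45, 12:00–14:15, 16:00–16:15, 16:30–19:00.
Tomás ∩ Vera: 10:00–11:30, 12:00–14:15, 16:45–19:00.
Windows ≥ 15 min: 10:00–11:30, 12:00–14:15, 16:45–19:00.
Latest start in the last window 16:45–19:00 is 19:00 − 15 min = 18:45.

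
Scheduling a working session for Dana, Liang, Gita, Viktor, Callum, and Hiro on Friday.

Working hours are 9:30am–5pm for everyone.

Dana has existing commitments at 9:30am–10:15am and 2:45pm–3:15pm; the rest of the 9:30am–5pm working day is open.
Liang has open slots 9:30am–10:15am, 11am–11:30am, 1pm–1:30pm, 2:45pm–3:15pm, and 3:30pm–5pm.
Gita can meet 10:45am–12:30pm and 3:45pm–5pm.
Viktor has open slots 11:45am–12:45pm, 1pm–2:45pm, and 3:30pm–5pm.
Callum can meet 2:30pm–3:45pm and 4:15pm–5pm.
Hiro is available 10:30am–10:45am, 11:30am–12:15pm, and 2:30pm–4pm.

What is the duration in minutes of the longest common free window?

Dana free within 09:30–17:00: 10:15–14:45, 15:15–17:00.
Dana ∩ Liang: 11:00–11:30, 13:00–13:30, 15:30–17:00.
Dana ∩ Liang ∩ Gita: 11:00–11:30, 15:45–17:00.
Dana ∩ Liang ∩ Gita ∩ Viktor: 15:45–17:00.
Dana ∩ Liang ∩ Gita ∩ Viktor ∩ Callum: 16:15–17:00.
Dana ∩ Liang ∩ Gita ∩ Viktor ∩ Callum ∩ Hiro: (none).
No common window.

0 minutes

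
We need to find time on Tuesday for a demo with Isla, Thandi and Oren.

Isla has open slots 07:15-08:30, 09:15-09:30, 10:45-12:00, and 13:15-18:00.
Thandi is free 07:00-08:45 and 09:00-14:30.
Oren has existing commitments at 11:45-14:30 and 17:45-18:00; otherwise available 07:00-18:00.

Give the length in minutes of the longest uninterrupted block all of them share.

75 minutes

Oren free within 07:00–18:00: 07:00–11:45, 14:30–17:45.
Isla ∩ Thandi: 07:15–08:30, 09:15–09:30, 10:45–12:00, 13:15–14:30.
Isla ∩ Thandi ∩ Oren: 07:15–08:30, 09:15–09:30, 10:45–11:45.
Common window lengths: 75, 15, 60 min; longest is 75.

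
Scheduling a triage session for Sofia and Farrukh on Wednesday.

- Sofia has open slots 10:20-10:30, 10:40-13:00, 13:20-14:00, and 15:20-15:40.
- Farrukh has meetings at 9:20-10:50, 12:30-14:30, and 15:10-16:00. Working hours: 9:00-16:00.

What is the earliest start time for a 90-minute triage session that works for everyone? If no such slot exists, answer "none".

10:50

Farrukh free within 09:00–16:00: 09:00–09:20, 10:50–12:30, 14:30–15:10.
Sofia ∩ Farrukh: 10:50–12:30.
Windows ≥ 90 min: 10:50–12:30.
Earliest such window starts at 10:50.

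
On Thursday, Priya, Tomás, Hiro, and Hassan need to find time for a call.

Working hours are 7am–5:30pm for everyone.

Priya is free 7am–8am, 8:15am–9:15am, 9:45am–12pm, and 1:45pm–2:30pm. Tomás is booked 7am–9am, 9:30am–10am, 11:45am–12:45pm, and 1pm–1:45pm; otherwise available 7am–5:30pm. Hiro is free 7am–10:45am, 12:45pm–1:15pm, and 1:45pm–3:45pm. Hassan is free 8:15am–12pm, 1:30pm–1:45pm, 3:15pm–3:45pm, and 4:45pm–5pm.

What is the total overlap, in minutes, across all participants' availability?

60 minutes

Tomás free within 07:00–17:30: 09:00–09:30, 10:00–11:45, 12:45–13:00, 13:45–17:30.
Priya ∩ Tomás: 09:00–09:15, 10:00–11:45, 13:45–14:30.
Priya ∩ Tomás ∩ Hiro: 09:00–09:15, 10:00–10:45, 13:45–14:30.
Priya ∩ Tomás ∩ Hiro ∩ Hassan: 09:00–09:15, 10:00–10:45.
Total common minutes: 15 + 45 = 60.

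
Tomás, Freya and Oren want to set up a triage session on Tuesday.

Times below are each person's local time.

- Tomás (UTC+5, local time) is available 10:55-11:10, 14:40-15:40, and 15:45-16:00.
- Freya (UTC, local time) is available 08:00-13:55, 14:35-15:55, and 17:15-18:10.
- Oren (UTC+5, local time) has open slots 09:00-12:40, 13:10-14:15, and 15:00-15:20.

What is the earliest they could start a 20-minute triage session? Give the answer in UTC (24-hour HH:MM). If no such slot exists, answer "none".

Tomás → UTC: 05:55–06:10, 09:40–10:40, 10:45–11:00.
Freya → UTC: 08:00–13:55, 14:35–15:55, 17:15–18:10.
Oren → UTC: 04:00–07:40, 08:10–09:15, 10:00–10:20.
Tomás ∩ Freya: 09:40–10:40, 10:45–11:00.
Tomás ∩ Freya ∩ Oren: 10:00–10:20.
Windows ≥ 20 min: 10:00–10:20.
Earliest such window starts at 10:00.

10:00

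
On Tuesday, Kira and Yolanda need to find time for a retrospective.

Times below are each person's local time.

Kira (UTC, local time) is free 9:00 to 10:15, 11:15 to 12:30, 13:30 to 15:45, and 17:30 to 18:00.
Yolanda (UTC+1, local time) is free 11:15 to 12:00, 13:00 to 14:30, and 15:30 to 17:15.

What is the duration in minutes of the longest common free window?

75 minutes

Kira → UTC: 09:00–10:15, 11:15–12:30, 13:30–15:45, 17:30–18:00.
Yolanda → UTC: 10:15–11:00, 12:00–13:30, 14:30–16:15.
Kira ∩ Yolanda: 12:00–12:30, 14:30–15:45.
Common window lengths: 30, 75 min; longest is 75.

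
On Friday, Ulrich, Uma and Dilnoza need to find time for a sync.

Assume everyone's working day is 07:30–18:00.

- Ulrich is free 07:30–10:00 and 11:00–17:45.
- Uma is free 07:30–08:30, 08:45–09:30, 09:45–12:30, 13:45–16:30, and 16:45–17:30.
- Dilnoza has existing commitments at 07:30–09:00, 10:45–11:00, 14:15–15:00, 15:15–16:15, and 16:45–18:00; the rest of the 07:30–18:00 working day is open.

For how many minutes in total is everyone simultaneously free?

195 minutes

Dilnoza free within 07:30–18:00: 09:00–10:45, 11:00–14:15, 15:00–15:15, 16:15–16:45.
Ulrich ∩ Uma: 07:30–08:30, 08:45–09:30, 09:45–10:00, 11:00–12:30, 13:45–16:30, 16:45–17:30.
Ulrich ∩ Uma ∩ Dilnoza: 09:00–09:30, 09:45–10:00, 11:00–12:30, 13:45–14:15, 15:00–15:15, 16:15–16:30.
Total common minutes: 30 + 15 + 90 + 30 + 15 + 15 = 195.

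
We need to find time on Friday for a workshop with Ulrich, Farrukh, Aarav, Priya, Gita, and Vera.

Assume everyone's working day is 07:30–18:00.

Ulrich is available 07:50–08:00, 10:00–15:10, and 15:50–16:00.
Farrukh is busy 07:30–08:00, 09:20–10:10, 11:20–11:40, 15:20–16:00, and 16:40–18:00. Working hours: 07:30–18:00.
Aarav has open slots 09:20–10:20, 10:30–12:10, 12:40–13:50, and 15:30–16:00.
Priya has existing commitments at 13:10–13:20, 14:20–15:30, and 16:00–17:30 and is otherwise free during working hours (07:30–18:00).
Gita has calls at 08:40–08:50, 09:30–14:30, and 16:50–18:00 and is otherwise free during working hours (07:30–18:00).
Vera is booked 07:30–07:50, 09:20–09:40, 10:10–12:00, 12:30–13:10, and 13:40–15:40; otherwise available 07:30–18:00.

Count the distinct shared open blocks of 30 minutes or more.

0

Farrukh free within 07:30–18:00: 08:00–09:20, 10:10–11:20, 11:40–15:20, 16:00–16:40.
Priya free within 07:30–18:00: 07:30–13:10, 13:20–14:20, 15:30–16:00, 17:30–18:00.
Gita free within 07:30–18:00: 07:30–08:40, 08:50–09:30, 14:30–16:50.
Vera free within 07:30–18:00: 07:50–09:20, 09:40–10:10, 12:00–12:30, 13:10–13:40, 15:40–18:00.
Ulrich ∩ Farrukh: 10:10–11:20, 11:40–15:10.
Ulrich ∩ Farrukh ∩ Aarav: 10:10–10:20, 10:30–11:20, 11:40–12:10, 12:40–13:50.
Ulrich ∩ Farrukh ∩ Aarav ∩ Priya: 10:10–10:20, 10:30–11:20, 11:40–12:10, 12:40–13:10, 13:20–13:50.
Ulrich ∩ Farrukh ∩ Aarav ∩ Priya ∩ Gita: (none).
Ulrich ∩ Farrukh ∩ Aarav ∩ Priya ∩ Gita ∩ Vera: (none).
Windows ≥ 30 min: (none).
That's 0 windows.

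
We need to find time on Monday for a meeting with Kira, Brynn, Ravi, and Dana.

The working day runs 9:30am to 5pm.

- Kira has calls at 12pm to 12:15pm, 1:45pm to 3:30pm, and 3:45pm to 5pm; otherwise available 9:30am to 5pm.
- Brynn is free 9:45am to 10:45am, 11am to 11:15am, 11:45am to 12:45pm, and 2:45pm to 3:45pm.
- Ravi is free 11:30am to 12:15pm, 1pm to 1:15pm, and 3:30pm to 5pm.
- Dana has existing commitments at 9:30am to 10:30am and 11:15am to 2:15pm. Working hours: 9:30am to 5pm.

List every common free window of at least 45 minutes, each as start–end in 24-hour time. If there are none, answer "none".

Kira free within 09:30–17:00: 09:30–12:00, 12:15–13:45, 15:30–15:45.
Dana free within 09:30–17:00: 10:30–11:15, 14:15–17:00.
Kira ∩ Brynn: 09:45–10:45, 11:00–11:15, 11:45–12:00, 12:15–12:45, 15:30–15:45.
Kira ∩ Brynn ∩ Ravi: 11:45–12:00, 15:30–15:45.
Kira ∩ Brynn ∩ Ravi ∩ Dana: 15:30–15:45.
Windows ≥ 45 min: (none).

none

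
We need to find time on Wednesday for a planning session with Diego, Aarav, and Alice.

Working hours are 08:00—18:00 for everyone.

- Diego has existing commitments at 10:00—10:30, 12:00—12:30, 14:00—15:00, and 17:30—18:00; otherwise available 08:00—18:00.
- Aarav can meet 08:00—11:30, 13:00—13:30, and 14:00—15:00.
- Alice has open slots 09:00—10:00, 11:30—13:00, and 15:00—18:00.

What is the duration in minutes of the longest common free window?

60 minutes

Diego free within 08:00–18:00: 08:00–10:00, 10:30–12:00, 12:30–14:00, 15:00–17:30.
Diego ∩ Aarav: 08:00–10:00, 10:30–11:30, 13:00–13:30.
Diego ∩ Aarav ∩ Alice: 09:00–10:00.
Single common window of 60 minutes.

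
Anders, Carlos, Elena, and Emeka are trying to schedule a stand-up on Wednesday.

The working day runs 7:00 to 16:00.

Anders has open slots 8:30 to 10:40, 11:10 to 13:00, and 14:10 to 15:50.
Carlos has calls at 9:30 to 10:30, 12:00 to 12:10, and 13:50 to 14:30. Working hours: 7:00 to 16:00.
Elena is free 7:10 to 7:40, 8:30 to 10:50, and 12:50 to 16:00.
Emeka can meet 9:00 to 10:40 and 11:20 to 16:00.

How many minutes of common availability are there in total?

130 minutes

Carlos free within 07:00–16:00: 07:00–09:30, 10:30–12:00, 12:10–13:50, 14:30–16:00.
Anders ∩ Carlos: 08:30–09:30, 10:30–10:40, 11:10–12:00, 12:10–13:00, 14:30–15:50.
Anders ∩ Carlos ∩ Elena: 08:30–09:30, 10:30–10:40, 12:50–13:00, 14:30–15:50.
Anders ∩ Carlos ∩ Elena ∩ Emeka: 09:00–09:30, 10:30–10:40, 12:50–13:00, 14:30–15:50.
Total common minutes: 30 + 10 + 10 + 80 = 130.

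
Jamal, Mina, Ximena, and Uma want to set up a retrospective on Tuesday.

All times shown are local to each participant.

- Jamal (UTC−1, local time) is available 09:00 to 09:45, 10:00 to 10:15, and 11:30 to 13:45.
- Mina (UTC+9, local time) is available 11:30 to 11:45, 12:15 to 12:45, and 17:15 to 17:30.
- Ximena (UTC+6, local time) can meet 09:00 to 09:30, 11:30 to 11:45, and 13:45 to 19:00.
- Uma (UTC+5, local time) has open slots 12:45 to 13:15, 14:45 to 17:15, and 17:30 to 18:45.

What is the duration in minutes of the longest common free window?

Jamal → UTC: 10:00–10:45, 11:00–11:15, 12:30–14:45.
Mina → UTC: 02:30–02:45, 03:15–03:45, 08:15–08:30.
Ximena → UTC: 03:00–03:30, 05:30–05:45, 07:45–13:00.
Uma → UTC: 07:45–08:15, 09:45–12:15, 12:30–13:45.
Jamal ∩ Mina: (none).
Jamal ∩ Mina ∩ Ximena: (none).
Jamal ∩ Mina ∩ Ximena ∩ Uma: (none).
No common window.

0 minutes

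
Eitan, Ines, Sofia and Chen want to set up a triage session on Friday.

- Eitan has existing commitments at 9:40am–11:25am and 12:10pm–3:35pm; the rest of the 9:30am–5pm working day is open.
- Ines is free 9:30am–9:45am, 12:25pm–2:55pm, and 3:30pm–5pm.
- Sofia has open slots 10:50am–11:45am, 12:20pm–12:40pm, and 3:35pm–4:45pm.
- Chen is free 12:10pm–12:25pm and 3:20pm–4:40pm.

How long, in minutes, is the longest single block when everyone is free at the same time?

Eitan free within 09:30–17:00: 09:30–09:40, 11:25–12:10, 15:35–17:00.
Eitan ∩ Ines: 09:30–09:40, 15:35–17:00.
Eitan ∩ Ines ∩ Sofia: 15:35–16:45.
Eitan ∩ Ines ∩ Sofia ∩ Chen: 15:35–16:40.
Single common window of 65 minutes.

65 minutes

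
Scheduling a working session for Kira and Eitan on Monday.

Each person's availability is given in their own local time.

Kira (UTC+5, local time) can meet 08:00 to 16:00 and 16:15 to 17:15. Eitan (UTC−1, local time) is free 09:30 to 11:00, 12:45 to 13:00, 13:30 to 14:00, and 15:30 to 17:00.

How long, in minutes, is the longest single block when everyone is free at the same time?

45 minutes

Kira → UTC: 03:00–11:00, 11:15–12:15.
Eitan → UTC: 10:30–12:00, 13:45–14:00, 14:30–15:00, 16:30–18:00.
Kira ∩ Eitan: 10:30–11:00, 11:15–12:00.
Common window lengths: 30, 45 min; longest is 45.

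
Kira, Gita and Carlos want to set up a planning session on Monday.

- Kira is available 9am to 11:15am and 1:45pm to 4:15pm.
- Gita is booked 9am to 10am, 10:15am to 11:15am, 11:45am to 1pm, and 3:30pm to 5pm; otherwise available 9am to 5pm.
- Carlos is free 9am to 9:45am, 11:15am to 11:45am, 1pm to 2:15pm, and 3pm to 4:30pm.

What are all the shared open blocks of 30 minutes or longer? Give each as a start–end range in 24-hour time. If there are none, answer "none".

13:45–14:15, 15:00–15:30

Gita free within 09:00–17:00: 10:00–10:15, 11:15–11:45, 13:00–15:30.
Kira ∩ Gita: 10:00–10:15, 13:45–15:30.
Kira ∩ Gita ∩ Carlos: 13:45–14:15, 15:00–15:30.
Windows ≥ 30 min: 13:45–14:15, 15:00–15:30.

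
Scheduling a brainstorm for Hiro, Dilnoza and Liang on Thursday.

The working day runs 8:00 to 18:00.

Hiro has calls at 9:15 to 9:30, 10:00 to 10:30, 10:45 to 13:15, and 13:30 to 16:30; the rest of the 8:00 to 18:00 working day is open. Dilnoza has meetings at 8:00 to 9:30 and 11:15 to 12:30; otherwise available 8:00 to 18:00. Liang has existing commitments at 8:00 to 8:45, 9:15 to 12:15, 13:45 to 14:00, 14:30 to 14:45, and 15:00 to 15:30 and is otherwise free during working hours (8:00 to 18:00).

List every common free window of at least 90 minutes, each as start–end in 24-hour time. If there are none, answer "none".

Hiro free within 08:00–18:00: 08:00–09:15, 09:30–10:00, 10:30–10:45, 13:15–13:30, 16:30–18:00.
Dilnoza free within 08:00–18:00: 09:30–11:15, 12:30–18:00.
Liang free within 08:00–18:00: 08:45–09:15, 12:15–13:45, 14:00–14:30, 14:45–15:00, 15:30–18:00.
Hiro ∩ Dilnoza: 09:30–10:00, 10:30–10:45, 13:15–13:30, 16:30–18:00.
Hiro ∩ Dilnoza ∩ Liang: 13:15–13:30, 16:30–18:00.
Windows ≥ 90 min: 16:30–18:00.

16:30–18:00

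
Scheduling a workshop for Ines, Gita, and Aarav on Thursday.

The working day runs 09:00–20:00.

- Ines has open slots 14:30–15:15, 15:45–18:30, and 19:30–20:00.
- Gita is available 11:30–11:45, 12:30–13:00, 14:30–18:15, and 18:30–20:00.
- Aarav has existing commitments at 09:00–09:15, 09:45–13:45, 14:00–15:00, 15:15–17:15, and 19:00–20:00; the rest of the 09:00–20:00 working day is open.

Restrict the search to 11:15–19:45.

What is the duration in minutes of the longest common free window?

60 minutes

Aarav free within 09:00–20:00: 09:15–09:45, 13:45–14:00, 15:00–15:15, 17:15–19:00.
Ines ∩ Gita: 14:30–15:15, 15:45–18:15, 19:30–20:00.
Ines ∩ Gita ∩ Aarav: 15:00–15:15, 17:15–18:15.
Restricted to 11:15–19:45: 15:00–15:15, 17:15–18:15.
Common window lengths: 15, 60 min; longest is 60.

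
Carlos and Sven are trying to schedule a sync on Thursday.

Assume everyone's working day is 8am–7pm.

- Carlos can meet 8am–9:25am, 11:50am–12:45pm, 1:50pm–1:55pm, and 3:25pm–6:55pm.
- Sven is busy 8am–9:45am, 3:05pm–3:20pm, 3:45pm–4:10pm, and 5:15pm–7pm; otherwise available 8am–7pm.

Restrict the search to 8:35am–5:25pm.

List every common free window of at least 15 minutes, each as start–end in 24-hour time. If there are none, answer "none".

Sven free within 08:00–19:00: 09:45–15:05, 15:20–15:45, 16:10–17:15.
Carlos ∩ Sven: 11:50–12:45, 13:50–13:55, 15:25–15:45, 16:10–17:15.
Restricted to 08:35–17:25: 11:50–12:45, 13:50–13:55, 15:25–15:45, 16:10–17:15.
Windows ≥ 15 min: 11:50–12:45, 15:25–15:45, 16:10–17:15.

11:50–12:45, 15:25–15:45, 16:10–17:15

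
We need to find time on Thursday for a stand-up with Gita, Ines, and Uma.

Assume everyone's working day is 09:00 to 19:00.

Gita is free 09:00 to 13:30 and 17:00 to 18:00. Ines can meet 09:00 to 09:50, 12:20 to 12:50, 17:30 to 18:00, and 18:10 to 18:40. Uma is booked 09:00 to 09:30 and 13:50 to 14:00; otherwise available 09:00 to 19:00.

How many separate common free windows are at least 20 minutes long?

Uma free within 09:00–19:00: 09:30–13:50, 14:00–19:00.
Gita ∩ Ines: 09:00–09:50, 12:20–12:50, 17:30–18:00.
Gita ∩ Ines ∩ Uma: 09:30–09:50, 12:20–12:50, 17:30–18:00.
Windows ≥ 20 min: 09:30–09:50, 12:20–12:50, 17:30–18:00.
That's 3 windows.

3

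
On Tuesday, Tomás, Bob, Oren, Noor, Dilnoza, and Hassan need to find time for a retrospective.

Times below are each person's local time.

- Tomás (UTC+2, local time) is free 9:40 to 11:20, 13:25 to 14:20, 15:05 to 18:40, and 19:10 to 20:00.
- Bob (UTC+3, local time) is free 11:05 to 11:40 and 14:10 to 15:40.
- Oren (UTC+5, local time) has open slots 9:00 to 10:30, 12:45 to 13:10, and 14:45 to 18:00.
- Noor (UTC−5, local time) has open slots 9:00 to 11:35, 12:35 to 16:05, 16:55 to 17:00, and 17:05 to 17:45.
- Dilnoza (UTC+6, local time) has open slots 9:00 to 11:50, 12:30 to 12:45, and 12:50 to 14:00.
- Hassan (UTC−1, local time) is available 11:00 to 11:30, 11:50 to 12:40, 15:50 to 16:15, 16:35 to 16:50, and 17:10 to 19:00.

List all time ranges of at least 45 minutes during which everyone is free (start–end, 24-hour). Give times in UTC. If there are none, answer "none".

Tomás → UTC: 07:40–09:20, 11:25–12:20, 13:05–16:40, 17:10–18:00.
Bob → UTC: 08:05–08:40, 11:10–12:40.
Oren → UTC: 04:00–05:30, 07:45–08:10, 09:45–13:00.
Noor → UTC: 14:00–16:35, 17:35–21:05, 21:55–22:00, 22:05–22:45.
Dilnoza → UTC: 03:00–05:50, 06:30–06:45, 06:50–08:00.
Hassan → UTC: 12:00–12:30, 12:50–13:40, 16:50–17:15, 17:35–17:50, 18:10–20:00.
Tomás ∩ Bob: 08:05–08:40, 11:25–12:20.
Tomás ∩ Bob ∩ Oren: 08:05–08:10, 11:25–12:20.
Tomás ∩ Bob ∩ Oren ∩ Noor: (none).
Tomás ∩ Bob ∩ Oren ∩ Noor ∩ Dilnoza: (none).
Tomás ∩ Bob ∩ Oren ∩ Noor ∩ Dilnoza ∩ Hassan: (none).
Windows ≥ 45 min: (none).

none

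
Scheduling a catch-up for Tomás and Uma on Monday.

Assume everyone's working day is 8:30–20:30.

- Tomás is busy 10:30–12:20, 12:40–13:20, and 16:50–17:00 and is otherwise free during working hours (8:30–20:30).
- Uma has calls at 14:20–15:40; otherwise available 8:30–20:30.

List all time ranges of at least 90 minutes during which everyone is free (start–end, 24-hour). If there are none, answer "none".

08:30–10:30, 17:00–20:30

Tomás free within 08:30–20:30: 08:30–10:30, 12:20–12:40, 13:20–16:50, 17:00–20:30.
Uma free within 08:30–20:30: 08:30–14:20, 15:40–20:30.
Tomás ∩ Uma: 08:30–10:30, 12:20–12:40, 13:20–14:20, 15:40–16:50, 17:00–20:30.
Windows ≥ 90 min: 08:30–10:30, 17:00–20:30.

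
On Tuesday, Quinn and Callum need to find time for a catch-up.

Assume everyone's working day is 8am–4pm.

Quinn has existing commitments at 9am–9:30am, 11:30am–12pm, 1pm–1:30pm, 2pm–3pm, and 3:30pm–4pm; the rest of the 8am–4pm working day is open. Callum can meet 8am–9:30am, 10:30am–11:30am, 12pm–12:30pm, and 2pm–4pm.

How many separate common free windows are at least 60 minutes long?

Quinn free within 08:00–16:00: 08:00–09:00, 09:30–11:30, 12:00–13:00, 13:30–14:00, 15:00–15:30.
Quinn ∩ Callum: 08:00–09:00, 10:30–11:30, 12:00–12:30, 15:00–15:30.
Windows ≥ 60 min: 08:00–09:00, 10:30–11:30.
That's 2 windows.

2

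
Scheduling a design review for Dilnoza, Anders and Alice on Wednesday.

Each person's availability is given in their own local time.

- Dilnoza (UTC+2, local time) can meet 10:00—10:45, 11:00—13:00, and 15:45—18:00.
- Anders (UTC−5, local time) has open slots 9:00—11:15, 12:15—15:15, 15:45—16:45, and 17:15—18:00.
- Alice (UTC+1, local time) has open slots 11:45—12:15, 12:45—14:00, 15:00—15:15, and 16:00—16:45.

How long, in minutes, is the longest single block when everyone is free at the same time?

45 minutes

Dilnoza → UTC: 08:00–08:45, 09:00–11:00, 13:45–16:00.
Anders → UTC: 14:00–16:15, 17:15–20:15, 20:45–21:45, 22:15–23:00.
Alice → UTC: 10:45–11:15, 11:45–13:00, 14:00–14:15, 15:00–15:45.
Dilnoza ∩ Anders: 14:00–16:00.
Dilnoza ∩ Anders ∩ Alice: 14:00–14:15, 15:00–15:45.
Common window lengths: 15, 45 min; longest is 45.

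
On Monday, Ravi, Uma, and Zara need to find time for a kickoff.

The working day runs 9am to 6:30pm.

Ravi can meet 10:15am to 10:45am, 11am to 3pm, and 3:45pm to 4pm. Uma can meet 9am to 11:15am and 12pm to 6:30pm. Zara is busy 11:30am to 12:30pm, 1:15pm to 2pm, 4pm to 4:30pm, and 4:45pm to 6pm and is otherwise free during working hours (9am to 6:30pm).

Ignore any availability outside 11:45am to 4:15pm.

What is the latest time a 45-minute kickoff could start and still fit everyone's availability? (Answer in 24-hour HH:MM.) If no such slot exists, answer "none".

Zara free within 09:00–18:30: 09:00–11:30, 12:30–13:15, 14:00–16:00, 16:30–16:45, 18:00–18:30.
Ravi ∩ Uma: 10:15–10:45, 11:00–11:15, 12:00–15:00, 15:45–16:00.
Ravi ∩ Uma ∩ Zara: 10:15–10:45, 11:00–11:15, 12:30–13:15, 14:00–15:00, 15:45–16:00.
Restricted to 11:45–16:15: 12:30–13:15, 14:00–15:00, 15:45–16:00.
Windows ≥ 45 min: 12:30–13:15, 14:00–15:00.
Latest start in the last window 14:00–15:00 is 15:00 − 45 min = 14:15.

14:15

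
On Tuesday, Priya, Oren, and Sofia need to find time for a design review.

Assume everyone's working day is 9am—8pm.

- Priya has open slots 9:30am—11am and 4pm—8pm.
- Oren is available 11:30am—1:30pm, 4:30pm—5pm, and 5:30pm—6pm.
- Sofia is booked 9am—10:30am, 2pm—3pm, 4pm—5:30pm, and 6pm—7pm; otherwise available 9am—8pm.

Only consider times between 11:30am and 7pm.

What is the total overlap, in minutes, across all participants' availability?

Sofia free within 09:00–20:00: 10:30–14:00, 15:00–16:00, 17:30–18:00, 19:00–20:00.
Priya ∩ Oren: 16:30–17:00, 17:30–18:00.
Priya ∩ Oren ∩ Sofia: 17:30–18:00.
Restricted to 11:30–19:00: 17:30–18:00.
Total common minutes: 30.

30 minutes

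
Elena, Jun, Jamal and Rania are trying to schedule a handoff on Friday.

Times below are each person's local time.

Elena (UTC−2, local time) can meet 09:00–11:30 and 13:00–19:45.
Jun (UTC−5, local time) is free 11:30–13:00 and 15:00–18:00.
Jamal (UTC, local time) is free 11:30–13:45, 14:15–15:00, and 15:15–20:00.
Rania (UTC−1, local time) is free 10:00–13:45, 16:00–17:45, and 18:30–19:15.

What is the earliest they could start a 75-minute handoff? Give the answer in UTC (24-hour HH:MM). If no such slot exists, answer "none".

Elena → UTC: 11:00–13:30, 15:00–21:45.
Jun → UTC: 16:30–18:00, 20:00–23:00.
Jamal → UTC: 11:30–13:45, 14:15–15:00, 15:15–20:00.
Rania → UTC: 11:00–14:45, 17:00–18:45, 19:30–20:15.
Elena ∩ Jun: 16:30–18:00, 20:00–21:45.
Elena ∩ Jun ∩ Jamal: 16:30–18:00.
Elena ∩ Jun ∩ Jamal ∩ Rania: 17:00–18:00.
Windows ≥ 75 min: (none).

none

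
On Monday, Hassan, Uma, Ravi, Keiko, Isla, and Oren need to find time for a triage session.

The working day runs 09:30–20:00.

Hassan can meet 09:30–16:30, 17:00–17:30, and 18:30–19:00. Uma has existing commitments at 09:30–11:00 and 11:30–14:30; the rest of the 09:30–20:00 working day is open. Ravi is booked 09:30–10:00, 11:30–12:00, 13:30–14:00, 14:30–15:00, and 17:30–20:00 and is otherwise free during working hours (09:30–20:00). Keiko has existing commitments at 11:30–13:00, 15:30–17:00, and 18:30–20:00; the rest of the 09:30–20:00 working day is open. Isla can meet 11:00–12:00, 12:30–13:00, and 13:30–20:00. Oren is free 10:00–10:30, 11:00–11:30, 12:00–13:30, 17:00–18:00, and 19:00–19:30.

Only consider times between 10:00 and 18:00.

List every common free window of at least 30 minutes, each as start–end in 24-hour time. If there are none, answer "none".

11:00–11:30, 17:00–17:30

Uma free within 09:30–20:00: 11:00–11:30, 14:30–20:00.
Ravi free within 09:30–20:00: 10:00–11:30, 12:00–13:30, 14:00–14:30, 15:00–17:30.
Keiko free within 09:30–20:00: 09:30–11:30, 13:00–15:30, 17:00–18:30.
Hassan ∩ Uma: 11:00–11:30, 14:30–16:30, 17:00–17:30, 18:30–19:00.
Hassan ∩ Uma ∩ Ravi: 11:00–11:30, 15:00–16:30, 17:00–17:30.
Hassan ∩ Uma ∩ Ravi ∩ Keiko: 11:00–11:30, 15:00–15:30, 17:00–17:30.
Hassan ∩ Uma ∩ Ravi ∩ Keiko ∩ Isla: 11:00–11:30, 15:00–15:30, 17:00–17:30.
Hassan ∩ Uma ∩ Ravi ∩ Keiko ∩ Isla ∩ Oren: 11:00–11:30, 17:00–17:30.
Restricted to 10:00–18:00: 11:00–11:30, 17:00–17:30.
Windows ≥ 30 min: 11:00–11:30, 17:00–17:30.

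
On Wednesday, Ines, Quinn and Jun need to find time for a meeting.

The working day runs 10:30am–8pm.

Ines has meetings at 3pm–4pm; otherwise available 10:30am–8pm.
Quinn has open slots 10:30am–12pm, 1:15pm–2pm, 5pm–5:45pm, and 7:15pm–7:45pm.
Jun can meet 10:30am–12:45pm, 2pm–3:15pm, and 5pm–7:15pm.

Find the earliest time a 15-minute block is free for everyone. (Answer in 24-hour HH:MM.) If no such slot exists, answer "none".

10:30

Ines free within 10:30–20:00: 10:30–15:00, 16:00–20:00.
Ines ∩ Quinn: 10:30–12:00, 13:15–14:00, 17:00–17:45, 19:15–19:45.
Ines ∩ Quinn ∩ Jun: 10:30–12:00, 17:00–17:45.
Windows ≥ 15 min: 10:30–12:00, 17:00–17:45.
Earliest such window starts at 10:30.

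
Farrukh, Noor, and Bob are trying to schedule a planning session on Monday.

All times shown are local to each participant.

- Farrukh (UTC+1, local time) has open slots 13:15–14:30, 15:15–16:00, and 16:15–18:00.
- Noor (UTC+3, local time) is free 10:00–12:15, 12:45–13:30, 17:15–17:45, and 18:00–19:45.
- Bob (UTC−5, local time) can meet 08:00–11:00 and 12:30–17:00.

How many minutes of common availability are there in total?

Farrukh → UTC: 12:15–13:30, 14:15–15:00, 15:15–17:00.
Noor → UTC: 07:00–09:15, 09:45–10:30, 14:15–14:45, 15:00–16:45.
Bob → UTC: 13:00–16:00, 17:30–22:00.
Farrukh ∩ Noor: 14:15–14:45, 15:15–16:45.
Farrukh ∩ Noor ∩ Bob: 14:15–14:45, 15:15–16:00.
Total common minutes: 30 + 45 = 75.

75 minutes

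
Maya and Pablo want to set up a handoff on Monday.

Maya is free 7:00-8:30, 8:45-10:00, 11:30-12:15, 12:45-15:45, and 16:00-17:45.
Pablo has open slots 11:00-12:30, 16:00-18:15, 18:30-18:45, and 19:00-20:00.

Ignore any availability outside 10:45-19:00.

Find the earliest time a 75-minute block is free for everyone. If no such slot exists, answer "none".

16:00

Maya ∩ Pablo: 11:30–12:15, 16:00–17:45.
Restricted to 10:45–19:00: 11:30–12:15, 16:00–17:45.
Windows ≥ 75 min: 16:00–17:45.
Earliest such window starts at 16:00.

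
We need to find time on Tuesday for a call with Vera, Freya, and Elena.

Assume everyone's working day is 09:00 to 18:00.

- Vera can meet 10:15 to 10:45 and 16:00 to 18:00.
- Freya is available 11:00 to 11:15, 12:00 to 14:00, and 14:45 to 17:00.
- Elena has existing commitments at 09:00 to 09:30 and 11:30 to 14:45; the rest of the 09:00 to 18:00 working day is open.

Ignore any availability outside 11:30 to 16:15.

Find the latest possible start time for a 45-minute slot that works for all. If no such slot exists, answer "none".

Elena free within 09:00–18:00: 09:30–11:30, 14:45–18:00.
Vera ∩ Freya: 16:00–17:00.
Vera ∩ Freya ∩ Elena: 16:00–17:00.
Restricted to 11:30–16:15: 16:00–16:15.
Windows ≥ 45 min: (none).

none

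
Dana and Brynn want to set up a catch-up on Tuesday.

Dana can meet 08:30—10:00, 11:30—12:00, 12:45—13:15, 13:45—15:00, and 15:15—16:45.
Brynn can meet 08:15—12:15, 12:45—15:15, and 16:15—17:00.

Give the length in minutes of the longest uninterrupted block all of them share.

90 minutes

Dana ∩ Brynn: 08:30–10:00, 11:30–12:00, 12:45–13:15, 13:45–15:00, 16:15–16:45.
Common window lengths: 90, 30, 30, 75, 30 min; longest is 90.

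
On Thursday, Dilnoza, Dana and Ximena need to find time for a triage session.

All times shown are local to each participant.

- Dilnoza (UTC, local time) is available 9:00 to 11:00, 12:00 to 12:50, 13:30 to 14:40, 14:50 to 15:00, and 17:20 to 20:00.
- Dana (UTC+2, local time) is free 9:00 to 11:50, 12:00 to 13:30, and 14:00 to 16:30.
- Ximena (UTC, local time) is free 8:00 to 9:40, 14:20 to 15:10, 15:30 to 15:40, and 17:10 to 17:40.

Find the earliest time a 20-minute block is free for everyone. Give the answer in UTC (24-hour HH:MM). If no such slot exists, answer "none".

Dilnoza → UTC: 09:00–11:00, 12:00–12:50, 13:30–14:40, 14:50–15:00, 17:20–20:00.
Dana → UTC: 07:00–09:50, 10:00–11:30, 12:00–14:30.
Ximena → UTC: 08:00–09:40, 14:20–15:10, 15:30–15:40, 17:10–17:40.
Dilnoza ∩ Dana: 09:00–09:50, 10:00–11:00, 12:00–12:50, 13:30–14:30.
Dilnoza ∩ Dana ∩ Ximena: 09:00–09:40, 14:20–14:30.
Windows ≥ 20 min: 09:00–09:40.
Earliest such window starts at 09:00.

09:00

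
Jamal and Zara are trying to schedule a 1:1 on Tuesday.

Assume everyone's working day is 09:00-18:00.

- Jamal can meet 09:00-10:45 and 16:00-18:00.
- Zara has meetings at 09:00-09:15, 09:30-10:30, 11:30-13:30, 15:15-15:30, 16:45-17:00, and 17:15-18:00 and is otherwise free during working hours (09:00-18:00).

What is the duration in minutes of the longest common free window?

Zara free within 09:00–18:00: 09:15–09:30, 10:30–11:30, 13:30–15:15, 15:30–16:45, 17:00–17:15.
Jamal ∩ Zara: 09:15–09:30, 10:30–10:45, 16:00–16:45, 17:00–17:15.
Common window lengths: 15, 15, 45, 15 min; longest is 45.

45 minutes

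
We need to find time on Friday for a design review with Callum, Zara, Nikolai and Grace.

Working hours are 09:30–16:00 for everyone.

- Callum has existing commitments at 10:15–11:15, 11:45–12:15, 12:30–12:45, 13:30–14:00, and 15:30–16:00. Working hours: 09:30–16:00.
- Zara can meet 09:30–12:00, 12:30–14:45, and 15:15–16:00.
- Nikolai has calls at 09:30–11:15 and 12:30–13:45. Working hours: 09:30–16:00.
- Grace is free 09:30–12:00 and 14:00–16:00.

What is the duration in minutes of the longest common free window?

45 minutes

Callum free within 09:30–16:00: 09:30–10:15, 11:15–11:45, 12:15–12:30, 12:45–13:30, 14:00–15:30.
Nikolai free within 09:30–16:00: 11:15–12:30, 13:45–16:00.
Callum ∩ Zara: 09:30–10:15, 11:15–11:45, 12:45–13:30, 14:00–14:45, 15:15–15:30.
Callum ∩ Zara ∩ Nikolai: 11:15–11:45, 14:00–14:45, 15:15–15:30.
Callum ∩ Zara ∩ Nikolai ∩ Grace: 11:15–11:45, 14:00–14:45, 15:15–15:30.
Common window lengths: 30, 45, 15 min; longest is 45.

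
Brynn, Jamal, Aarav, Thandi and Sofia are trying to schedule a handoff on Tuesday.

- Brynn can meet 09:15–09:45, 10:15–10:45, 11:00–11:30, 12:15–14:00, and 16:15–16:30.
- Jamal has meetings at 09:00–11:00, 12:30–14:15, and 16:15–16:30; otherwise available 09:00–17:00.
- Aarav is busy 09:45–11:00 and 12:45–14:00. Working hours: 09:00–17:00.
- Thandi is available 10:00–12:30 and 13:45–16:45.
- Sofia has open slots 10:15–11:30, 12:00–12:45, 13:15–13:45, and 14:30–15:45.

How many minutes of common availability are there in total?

Jamal free within 09:00–17:00: 11:00–12:30, 14:15–16:15, 16:30–17:00.
Aarav free within 09:00–17:00: 09:00–09:45, 11:00–12:45, 14:00–17:00.
Brynn ∩ Jamal: 11:00–11:30, 12:15–12:30.
Brynn ∩ Jamal ∩ Aarav: 11:00–11:30, 12:15–12:30.
Brynn ∩ Jamal ∩ Aarav ∩ Thandi: 11:00–11:30, 12:15–12:30.
Brynn ∩ Jamal ∩ Aarav ∩ Thandi ∩ Sofia: 11:00–11:30, 12:15–12:30.
Total common minutes: 30 + 15 = 45.

45 minutes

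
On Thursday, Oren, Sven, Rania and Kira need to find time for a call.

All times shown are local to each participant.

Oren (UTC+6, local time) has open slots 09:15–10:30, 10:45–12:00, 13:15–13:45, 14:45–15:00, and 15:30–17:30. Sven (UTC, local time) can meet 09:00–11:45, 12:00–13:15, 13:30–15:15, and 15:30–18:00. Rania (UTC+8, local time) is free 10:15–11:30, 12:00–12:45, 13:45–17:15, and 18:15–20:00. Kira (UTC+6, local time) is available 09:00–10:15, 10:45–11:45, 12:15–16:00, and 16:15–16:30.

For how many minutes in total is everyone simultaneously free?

Oren → UTC: 03:15–04:30, 04:45–06:00, 07:15–07:45, 08:45–09:00, 09:30–11:30.
Sven → UTC: 09:00–11:45, 12:00–13:15, 13:30–15:15, 15:30–18:00.
Rania → UTC: 02:15–03:30, 04:00–04:45, 05:45–09:15, 10:15–12:00.
Kira → UTC: 03:00–04:15, 04:45–05:45, 06:15–10:00, 10:15–10:30.
Oren ∩ Sven: 09:30–11:30.
Oren ∩ Sven ∩ Rania: 10:15–11:30.
Oren ∩ Sven ∩ Rania ∩ Kira: 10:15–10:30.
Total common minutes: 15.

15 minutes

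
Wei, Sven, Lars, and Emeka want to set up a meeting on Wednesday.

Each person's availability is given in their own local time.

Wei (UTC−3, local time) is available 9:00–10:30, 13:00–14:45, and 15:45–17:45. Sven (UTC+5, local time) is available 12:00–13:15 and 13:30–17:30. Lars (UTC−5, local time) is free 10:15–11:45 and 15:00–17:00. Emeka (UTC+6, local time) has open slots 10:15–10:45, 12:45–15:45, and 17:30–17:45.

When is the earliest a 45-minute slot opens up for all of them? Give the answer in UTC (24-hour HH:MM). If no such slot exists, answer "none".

none

Wei → UTC: 12:00–13:30, 16:00–17:45, 18:45–20:45.
Sven → UTC: 07:00–08:15, 08:30–12:30.
Lars → UTC: 15:15–16:45, 20:00–22:00.
Emeka → UTC: 04:15–04:45, 06:45–09:45, 11:30–11:45.
Wei ∩ Sven: 12:00–12:30.
Wei ∩ Sven ∩ Lars: (none).
Wei ∩ Sven ∩ Lars ∩ Emeka: (none).
Windows ≥ 45 min: (none).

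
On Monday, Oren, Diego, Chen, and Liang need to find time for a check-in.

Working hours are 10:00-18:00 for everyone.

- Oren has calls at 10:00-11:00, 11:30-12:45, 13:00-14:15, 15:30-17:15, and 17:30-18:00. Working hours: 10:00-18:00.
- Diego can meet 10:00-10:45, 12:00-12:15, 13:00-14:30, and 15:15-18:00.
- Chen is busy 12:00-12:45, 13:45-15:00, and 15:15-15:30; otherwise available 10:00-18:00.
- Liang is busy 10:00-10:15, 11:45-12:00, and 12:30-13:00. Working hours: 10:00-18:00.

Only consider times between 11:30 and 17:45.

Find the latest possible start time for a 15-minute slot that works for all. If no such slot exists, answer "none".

17:15

Oren free within 10:00–18:00: 11:00–11:30, 12:45–13:00, 14:15–15:30, 17:15–17:30.
Chen free within 10:00–18:00: 10:00–12:00, 12:45–13:45, 15:00–15:15, 15:30–18:00.
Liang free within 10:00–18:00: 10:15–11:45, 12:00–12:30, 13:00–18:00.
Oren ∩ Diego: 14:15–14:30, 15:15–15:30, 17:15–17:30.
Oren ∩ Diego ∩ Chen: 17:15–17:30.
Oren ∩ Diego ∩ Chen ∩ Liang: 17:15–17:30.
Restricted to 11:30–17:45: 17:15–17:30.
Windows ≥ 15 min: 17:15–17:30.
Latest start in the last window 17:15–17:30 is 17:30 − 15 min = 17:15.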